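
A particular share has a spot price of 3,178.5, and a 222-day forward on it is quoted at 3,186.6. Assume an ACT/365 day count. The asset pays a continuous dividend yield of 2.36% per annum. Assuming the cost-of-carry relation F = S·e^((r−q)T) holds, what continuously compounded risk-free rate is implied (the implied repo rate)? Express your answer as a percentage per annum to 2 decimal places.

From F = S·e^((r−q)T): (r − q) = ln(F/S)/T
ln(3186.6/3178.5) = ln(1.002548) = 0.002545
(r − q) = 0.002545 / (222/365) = 0.004184
r = ln(F/S)/T + q = 0.004184 + 0.0236 = 0.027784
r = 2.78%

2.78%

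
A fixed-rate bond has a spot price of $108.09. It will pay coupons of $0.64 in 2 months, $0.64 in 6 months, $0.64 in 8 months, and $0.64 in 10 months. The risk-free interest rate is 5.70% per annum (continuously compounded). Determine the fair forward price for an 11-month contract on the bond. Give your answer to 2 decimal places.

PV(coupons) I = 0.64·e^(−0.0570·2/12) + 0.64·e^(−0.0570·6/12) + 0.64·e^(−0.0570·8/12) + 0.64·e^(−0.0570·10/12)
I = 0.6339 + 0.6220 + 0.6161 + 0.6103 = 2.4823
F = (S − I)·e^(rT) = (108.09 − 2.4823) · e^(0.0570·11/12)
= 105.6077 · e^0.052250 = 105.6077 × 1.053639 = $111.27

$111.27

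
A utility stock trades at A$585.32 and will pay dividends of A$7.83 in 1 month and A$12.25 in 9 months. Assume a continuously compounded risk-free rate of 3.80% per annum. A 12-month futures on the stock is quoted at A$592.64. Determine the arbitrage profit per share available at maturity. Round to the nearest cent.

A$5.12 per share

PV(dividends) I = 7.83·e^(−0.0380·1/12) + 12.25·e^(−0.0380·9/12) = 19.7110
Fair futures F* = (S − I)·e^(rT) = (585.32 − 19.7110)·e^0.038000 = 565.6090 × 1.038731 = 587.5156
Market A$592.64 > fair 587.5156: forward overpriced → cash-and-carry (borrow at r, buy the stock and collect the dividends, short the forward).
Profit at T = |F_mkt − F*| = |592.64 − 587.5156| = A$5.12 per share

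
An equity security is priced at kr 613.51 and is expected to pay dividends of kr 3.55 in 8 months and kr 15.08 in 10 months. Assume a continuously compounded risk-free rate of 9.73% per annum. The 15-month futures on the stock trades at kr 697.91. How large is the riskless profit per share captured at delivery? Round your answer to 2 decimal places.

kr 24.52 per share

PV(dividends) I = 3.55·e^(−0.0973·8/12) + 15.08·e^(−0.0973·10/12) = 17.2326
Fair futures F* = (S − I)·e^(rT) = (613.51 − 17.2326)·e^0.121625 = 596.2774 × 1.129331 = 673.3946
Market kr 697.91 > fair 673.3946: forward overpriced → cash-and-carry (borrow at r, buy the stock and collect the dividends, short the forward).
Profit at T = |F_mkt − F*| = |697.91 − 673.3946| = kr 24.52 per share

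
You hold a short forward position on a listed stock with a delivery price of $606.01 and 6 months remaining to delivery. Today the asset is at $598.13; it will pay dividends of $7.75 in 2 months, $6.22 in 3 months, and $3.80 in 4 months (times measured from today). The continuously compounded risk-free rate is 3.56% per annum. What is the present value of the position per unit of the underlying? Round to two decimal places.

PV(remaining dividends) I = 7.75·e^(−0.0356·2/12) + 6.22·e^(−0.0356·3/12) + 3.80·e^(−0.0356·4/12) = 17.6242
Current forward F = (S − I)·e^(rT) = (598.13 − 17.6242)·e^(0.0356·6/12) = 580.5058 × 1.017959 = 590.9311
Value (long) = (F − K)·e^(−rT) = (590.9311 − 606.01) × 0.982357 = -14.8129
Short position value = −(long value) = $14.81

$14.81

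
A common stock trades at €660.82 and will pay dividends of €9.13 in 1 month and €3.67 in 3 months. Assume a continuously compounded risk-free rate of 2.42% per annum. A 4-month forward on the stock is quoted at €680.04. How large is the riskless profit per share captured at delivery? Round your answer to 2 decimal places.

€26.73 per share

PV(dividends) I = 9.13·e^(−0.0242·1/12) + 3.67·e^(−0.0242·3/12) = 12.7595
Fair forward F* = (S − I)·e^(rT) = (660.82 − 12.7595)·e^0.008067 = 648.0605 × 1.008100 = 653.3098
Market €680.04 > fair 653.3098: forward overpriced → cash-and-carry (borrow at r, buy the stock and collect the dividends, short the forward).
Profit at T = |F_mkt − F*| = |680.04 − 653.3098| = €26.73 per share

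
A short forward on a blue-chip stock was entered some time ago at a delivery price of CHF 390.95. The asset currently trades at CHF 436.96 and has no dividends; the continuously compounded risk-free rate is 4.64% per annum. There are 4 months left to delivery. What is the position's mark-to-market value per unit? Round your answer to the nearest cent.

-CHF 52.01

Current fair forward for the remaining 4 months: F = S·e^(r·T), r = 0.0464
F = 436.96 · e^(0.0464 × 4/12) = 436.96 × 1.015587 = 443.7709
Value of long forward = (F − K)·e^(−rT) = (443.7709 − 390.95) · e^(−0.0464·4/12)
= 52.8209 × 0.984652 = 52.01
Short position value = −(long value) = -CHF 52.01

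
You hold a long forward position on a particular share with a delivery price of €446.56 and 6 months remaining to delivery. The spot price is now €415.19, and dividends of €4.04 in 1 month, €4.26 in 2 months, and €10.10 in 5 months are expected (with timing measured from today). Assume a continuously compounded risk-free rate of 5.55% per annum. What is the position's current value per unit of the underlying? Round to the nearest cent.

-€37.26

PV(remaining dividends) I = 4.04·e^(−0.0555·1/12) + 4.26·e^(−0.0555·2/12) + 10.10·e^(−0.0555·5/12) = 18.1113
Current forward F = (S − I)·e^(rT) = (415.19 − 18.1113)·e^(0.0555·6/12) = 397.0787 × 1.028139 = 408.2521
Value (long) = (F − K)·e^(−rT) = (408.2521 − 446.56) × 0.972631 = -37.2595
Value = -€37.26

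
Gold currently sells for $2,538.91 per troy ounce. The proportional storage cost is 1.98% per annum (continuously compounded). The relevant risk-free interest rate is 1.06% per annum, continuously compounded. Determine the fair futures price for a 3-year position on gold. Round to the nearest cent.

Net carry = r + u − y = 0.0106 + 0.0198 − 0.0000 = 0.0304
F = S·e^((r+u−y)T) = 2538.91 · e^(0.0304 × 3) = 2538.91 · e^0.09120000
= 2538.91 × 1.09548808 = $2,781.35 per troy ounce

$2,781.35 per troy ounce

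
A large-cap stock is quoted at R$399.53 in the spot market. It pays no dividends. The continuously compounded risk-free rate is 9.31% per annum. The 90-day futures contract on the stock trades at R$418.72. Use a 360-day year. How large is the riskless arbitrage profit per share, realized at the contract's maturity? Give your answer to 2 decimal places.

R$9.78 per share

Fair futures: F* = S·e^(carry·T), with carry = r = 0.0931
F* = 399.53 · e^(0.0931 × 90/360) = 399.53 · e^0.023275 = 399.53 × 1.023548 = R$408.9381
Market R$418.72 > fair R$408.9381: forward overpriced → cash-and-carry (buy spot, short the forward).
At maturity, profit = |F_mkt − F*| = |418.72 − 408.9381| = R$9.78 per share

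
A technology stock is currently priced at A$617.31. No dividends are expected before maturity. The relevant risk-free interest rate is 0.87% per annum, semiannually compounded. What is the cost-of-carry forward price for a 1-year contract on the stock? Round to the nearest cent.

F = S · (1+r/2)^(2T)
= 617.31 × 1.008719
F = A$622.69

A$622.69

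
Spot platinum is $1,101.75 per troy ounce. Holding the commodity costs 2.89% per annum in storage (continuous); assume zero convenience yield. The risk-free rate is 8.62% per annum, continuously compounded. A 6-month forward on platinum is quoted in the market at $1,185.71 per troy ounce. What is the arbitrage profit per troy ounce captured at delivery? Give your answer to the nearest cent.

Fair forward: F* = S·e^(carry·T), with carry = (r + u) = 0.0862 + 0.0289 = 0.1151
F* = 1101.75 · e^(0.1151 × 6/12) = 1101.75 · e^0.05755000 = 1101.75 × 1.05923823 = $1167.0157
Market $1185.71 > fair $1167.0157: forward overpriced → cash-and-carry (buy spot, short the forward).
At maturity, profit = |F_mkt − F*| = |1185.71 − 1167.0157| = $18.69 per troy ounce

$18.69 per troy ounce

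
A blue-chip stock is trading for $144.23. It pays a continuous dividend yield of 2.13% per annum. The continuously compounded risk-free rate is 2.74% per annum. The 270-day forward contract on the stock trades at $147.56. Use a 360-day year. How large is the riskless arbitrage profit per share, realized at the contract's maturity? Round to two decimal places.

$2.67 per share

Fair forward: F* = S·e^(carry·T), with carry = (r − q) = 0.0274 − 0.0213 = 0.0061
F* = 144.23 · e^(0.0061 × 270/360) = 144.23 · e^0.004575 = 144.23 × 1.004585 = $144.8913
Market $147.56 > fair $144.8913: forward overpriced → cash-and-carry (buy spot, short the forward).
At maturity, profit = |F_mkt − F*| = |147.56 − 144.8913| = $2.67 per share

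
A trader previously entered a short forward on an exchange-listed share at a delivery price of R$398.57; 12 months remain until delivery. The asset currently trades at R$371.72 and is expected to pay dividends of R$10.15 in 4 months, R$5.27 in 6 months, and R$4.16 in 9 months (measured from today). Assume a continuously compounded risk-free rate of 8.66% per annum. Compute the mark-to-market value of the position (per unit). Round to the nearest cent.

PV(remaining dividends) I = 10.15·e^(−0.0866·4/12) + 5.27·e^(−0.0866·6/12) + 4.16·e^(−0.0866·9/12) = 18.8063
Current forward F = (S − I)·e^(rT) = (371.72 − 18.8063)·e^(0.0866·12/12) = 352.9137 × 1.090460 = 384.8383
Value (long) = (F − K)·e^(−rT) = (384.8383 − 398.57) × 0.917044 = -12.5926
Short position value = −(long value) = R$12.59

R$12.59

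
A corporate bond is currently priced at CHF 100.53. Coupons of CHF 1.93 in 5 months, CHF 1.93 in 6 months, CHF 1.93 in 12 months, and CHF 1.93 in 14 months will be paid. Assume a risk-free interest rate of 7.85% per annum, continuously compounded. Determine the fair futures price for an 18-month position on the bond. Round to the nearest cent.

PV(coupons) I = 1.93·e^(−0.0785·5/12) + 1.93·e^(−0.0785·6/12) + 1.93·e^(−0.0785·12/12) + 1.93·e^(−0.0785·14/12)
I = 1.8679 + 1.8557 + 1.7843 + 1.7611 = 7.2690
F = (S − I)·e^(rT) = (100.53 − 7.2690) · e^(0.0785·18/12)
= 93.2610 · e^0.117750 = 93.2610 × 1.124963 = CHF 104.92

CHF 104.92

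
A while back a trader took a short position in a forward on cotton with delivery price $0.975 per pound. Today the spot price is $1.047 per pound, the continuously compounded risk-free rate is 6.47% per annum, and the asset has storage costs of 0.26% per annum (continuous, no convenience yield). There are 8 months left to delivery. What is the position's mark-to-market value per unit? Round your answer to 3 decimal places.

Current fair forward for the remaining 8 months: F = S·e^((r + u)·T), (r + u) = 0.0647 + 0.0026 = 0.0673
F = 1.047 · e^(0.0673 × 8/12) = 1.047 × 1.045888 = 1.0950
Value of long forward = (F − K)·e^(−rT) = (1.0950 − 0.975) · e^(−0.0647·8/12)
= 0.1200 × 0.957784 = 0.115
Short position value = −(long value) = -$0.115

-$0.115 per pound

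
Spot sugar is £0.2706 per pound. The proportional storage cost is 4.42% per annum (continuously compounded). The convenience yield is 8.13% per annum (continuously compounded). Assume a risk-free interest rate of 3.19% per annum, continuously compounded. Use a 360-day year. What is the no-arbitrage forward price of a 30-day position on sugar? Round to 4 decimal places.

Net carry = r + u − y = 0.0319 + 0.0442 − 0.0813 = -0.0052
F = S·e^((r+u−y)T) = 0.2706 · e^(-0.0052 × 30/360) = 0.2706 · e^-0.000433
= 0.2706 × 0.999567 = £0.2705 per pound

£0.2705 per pound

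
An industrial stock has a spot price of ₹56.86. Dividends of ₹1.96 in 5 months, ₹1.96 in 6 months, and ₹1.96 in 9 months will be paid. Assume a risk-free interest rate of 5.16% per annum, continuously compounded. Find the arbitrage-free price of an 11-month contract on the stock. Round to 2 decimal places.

PV(dividends) I = 1.96·e^(−0.0516·5/12) + 1.96·e^(−0.0516·6/12) + 1.96·e^(−0.0516·9/12)
I = 1.9183 + 1.9101 + 1.8856 = 5.7140
F = (S − I)·e^(rT) = (56.86 − 5.7140) · e^(0.0516·11/12)
= 51.1460 · e^0.047300 = 51.1460 × 1.048436 = ₹53.62

₹53.62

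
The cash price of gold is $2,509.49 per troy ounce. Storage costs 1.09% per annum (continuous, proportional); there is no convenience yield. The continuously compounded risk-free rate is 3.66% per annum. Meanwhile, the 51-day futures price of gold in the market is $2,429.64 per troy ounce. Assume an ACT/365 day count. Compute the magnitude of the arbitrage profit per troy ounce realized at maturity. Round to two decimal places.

Fair futures: F* = S·e^(carry·T), with carry = (r + u) = 0.0366 + 0.0109 = 0.0475
F* = 2509.49 · e^(0.0475 × 51/365) = 2509.49 · e^0.00663699 = 2509.49 × 1.00665906 = $2526.2008
Market $2429.64 < fair $2526.2008: forward underpriced → reverse cash-and-carry (short spot, go long the forward).
At maturity, profit = |F_mkt − F*| = |2429.64 − 2526.2008| = $96.56 per troy ounce

$96.56 per troy ounce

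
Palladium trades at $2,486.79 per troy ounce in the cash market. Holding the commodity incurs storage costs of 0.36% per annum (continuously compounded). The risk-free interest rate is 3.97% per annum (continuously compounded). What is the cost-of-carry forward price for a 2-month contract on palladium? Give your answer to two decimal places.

$2,504.80 per troy ounce

Net carry = r + u − y = 0.0397 + 0.0036 − 0.0000 = 0.0433
F = S·e^((r+u−y)T) = 2486.79 · e^(0.0433 × 2/12) = 2486.79 · e^0.00721667
= 2486.79 × 1.00724277 = $2,504.80 per troy ounce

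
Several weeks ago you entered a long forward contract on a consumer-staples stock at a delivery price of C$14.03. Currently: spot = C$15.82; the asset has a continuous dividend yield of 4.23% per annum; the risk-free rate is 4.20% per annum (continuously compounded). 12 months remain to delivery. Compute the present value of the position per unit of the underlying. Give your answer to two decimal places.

Current fair forward for the remaining 12 months: F = S·e^((r − q)·T), (r − q) = 0.0420 − 0.0423 = -0.0003
F = 15.82 · e^(-0.0003 × 12/12) = 15.82 × 0.999700 = 15.8153
Value of long forward = (F − K)·e^(−rT) = (15.8153 − 14.03) · e^(−0.0420·12/12)
= 1.7853 × 0.958870 = 1.71

C$1.71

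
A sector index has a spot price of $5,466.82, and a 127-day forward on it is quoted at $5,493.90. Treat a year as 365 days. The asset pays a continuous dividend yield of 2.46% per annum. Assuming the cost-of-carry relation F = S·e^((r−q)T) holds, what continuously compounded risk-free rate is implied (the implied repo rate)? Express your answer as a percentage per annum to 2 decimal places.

3.88%

From F = S·e^((r−q)T): (r − q) = ln(F/S)/T
ln(5493.90/5466.82) = ln(1.004954) = 0.004942
(r − q) = 0.004942 / (127/365) = 0.014203
r = ln(F/S)/T + q = 0.014203 + 0.0246 = 0.038803
r = 3.88%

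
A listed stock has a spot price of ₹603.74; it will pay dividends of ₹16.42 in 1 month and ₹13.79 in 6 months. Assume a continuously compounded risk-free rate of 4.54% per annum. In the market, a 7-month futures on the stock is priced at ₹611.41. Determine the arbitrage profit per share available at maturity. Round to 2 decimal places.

PV(dividends) I = 16.42·e^(−0.0454·1/12) + 13.79·e^(−0.0454·6/12) = 29.8385
Fair futures F* = (S − I)·e^(rT) = (603.74 − 29.8385)·e^0.026483 = 573.9015 × 1.026837 = 589.3033
Market ₹611.41 > fair 589.3033: forward overpriced → cash-and-carry (borrow at r, buy the stock and collect the dividends, short the forward).
Profit at T = |F_mkt − F*| = |611.41 − 589.3033| = ₹22.11 per share

₹22.11 per share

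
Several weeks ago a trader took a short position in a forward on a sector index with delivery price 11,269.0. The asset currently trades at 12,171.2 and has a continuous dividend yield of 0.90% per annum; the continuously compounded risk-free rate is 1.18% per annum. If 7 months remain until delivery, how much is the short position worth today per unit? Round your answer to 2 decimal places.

Current fair forward for the remaining 7 months: F = S·e^((r − q)·T), (r − q) = 0.0118 − 0.0090 = 0.0028
F = 12171.2 · e^(0.0028 × 7/12) = 12171.2 × 1.00163467 = 12191.0959
Value of long forward = (F − K)·e^(−rT) = (12191.0959 − 11269.0) · e^(−0.0118·7/12)
= 922.0959 × 0.99314030 = 915.77
Short position value = −(long value) = -915.77

-915.77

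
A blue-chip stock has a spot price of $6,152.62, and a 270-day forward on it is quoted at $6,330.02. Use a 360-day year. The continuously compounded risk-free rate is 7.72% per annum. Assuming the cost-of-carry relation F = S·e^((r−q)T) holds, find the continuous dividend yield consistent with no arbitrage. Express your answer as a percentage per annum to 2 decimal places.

3.93%

From F = S·e^((r−q)T): (r − q) = ln(F/S)/T
ln(6330.02/6152.62) = ln(1.028833) = 0.028425
(r − q) = 0.028425 / (270/360) = 0.037900
q = r − ln(F/S)/T = 0.0772 − 0.037900 = 0.039300
q = 3.93%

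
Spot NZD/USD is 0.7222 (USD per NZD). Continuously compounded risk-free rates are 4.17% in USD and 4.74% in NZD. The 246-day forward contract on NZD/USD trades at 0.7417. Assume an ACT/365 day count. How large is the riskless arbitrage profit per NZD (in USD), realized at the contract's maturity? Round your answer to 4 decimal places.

0.0223 per NZD (in USD)

Fair forward: F* = S·e^(carry·T), with carry = (r_USD − r_NZD) = 0.0417 − 0.0474 = -0.0057
F* = 0.7222 · e^(-0.0057 × 246/365) = 0.7222 · e^-0.003842 = 0.7222 × 0.996165 = 0.7194
Market 0.7417 > fair 0.7194: forward overpriced → cash-and-carry (buy spot, short the forward).
At maturity, profit = |F_mkt − F*| = |0.7417 − 0.7194| = 0.0223 per NZD (in USD)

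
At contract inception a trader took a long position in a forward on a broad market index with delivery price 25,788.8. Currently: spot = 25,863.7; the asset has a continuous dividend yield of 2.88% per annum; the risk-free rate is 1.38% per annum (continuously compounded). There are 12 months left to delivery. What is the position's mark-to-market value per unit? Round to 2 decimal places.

-305.91

Current fair forward for the remaining 12 months: F = S·e^((r − q)·T), (r − q) = 0.0138 − 0.0288 = -0.0150
F = 25863.7 · e^(-0.0150 × 12/12) = 25863.7 × 0.98511194 = 25478.6397
Value of long forward = (F − K)·e^(−rT) = (25478.6397 − 25788.8) · e^(−0.0138·12/12)
= -310.1603 × 0.98629478 = -305.91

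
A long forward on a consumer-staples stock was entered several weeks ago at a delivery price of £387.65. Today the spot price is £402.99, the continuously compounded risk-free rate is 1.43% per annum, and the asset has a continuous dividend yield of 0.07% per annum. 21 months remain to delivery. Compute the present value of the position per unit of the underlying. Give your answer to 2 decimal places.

£24.43

Current fair forward for the remaining 21 months: F = S·e^((r − q)·T), (r − q) = 0.0143 − 0.0007 = 0.0136
F = 402.99 · e^(0.0136 × 21/12) = 402.99 × 1.024085 = 412.6960
Value of long forward = (F − K)·e^(−rT) = (412.6960 − 387.65) · e^(−0.0143·21/12)
= 25.0460 × 0.975286 = 24.43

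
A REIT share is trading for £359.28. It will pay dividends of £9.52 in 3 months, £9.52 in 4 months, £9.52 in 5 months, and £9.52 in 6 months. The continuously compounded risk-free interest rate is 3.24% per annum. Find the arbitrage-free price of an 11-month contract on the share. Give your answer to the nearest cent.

£331.36

PV(dividends) I = 9.52·e^(−0.0324·3/12) + 9.52·e^(−0.0324·4/12) + 9.52·e^(−0.0324·5/12) + 9.52·e^(−0.0324·6/12)
I = 9.4432 + 9.4177 + 9.3923 + 9.3670 = 37.6202
F = (S − I)·e^(rT) = (359.28 − 37.6202) · e^(0.0324·11/12)
= 321.6598 · e^0.029700 = 321.6598 × 1.030145 = £331.36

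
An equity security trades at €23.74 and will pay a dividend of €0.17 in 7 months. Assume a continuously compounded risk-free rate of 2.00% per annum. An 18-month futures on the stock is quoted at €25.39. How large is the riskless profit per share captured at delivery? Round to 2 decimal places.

PV(dividends) I = 0.17·e^(−0.0200·7/12) = 0.1680
Fair futures F* = (S − I)·e^(rT) = (23.74 − 0.1680)·e^0.030000 = 23.5720 × 1.030455 = 24.2899
Market €25.39 > fair 24.2899: forward overpriced → cash-and-carry (borrow at r, buy the stock and collect the dividends, short the forward).
Profit at T = |F_mkt − F*| = |25.39 − 24.2899| = €1.10 per share

€1.10 per share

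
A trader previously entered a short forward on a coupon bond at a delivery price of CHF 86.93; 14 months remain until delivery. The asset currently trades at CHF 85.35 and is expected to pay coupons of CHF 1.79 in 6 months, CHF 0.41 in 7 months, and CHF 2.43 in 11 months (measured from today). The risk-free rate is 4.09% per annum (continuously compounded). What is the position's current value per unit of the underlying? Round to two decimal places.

PV(remaining coupons) I = 1.79·e^(−0.0409·6/12) + 0.41·e^(−0.0409·7/12) + 2.43·e^(−0.0409·11/12) = 4.4947
Current forward F = (S − I)·e^(rT) = (85.35 − 4.4947)·e^(0.0409·14/12) = 80.8553 × 1.048873 = 84.8069
Value (long) = (F − K)·e^(−rT) = (84.8069 − 86.93) × 0.953404 = -2.0242
Short position value = −(long value) = CHF 2.02

CHF 2.02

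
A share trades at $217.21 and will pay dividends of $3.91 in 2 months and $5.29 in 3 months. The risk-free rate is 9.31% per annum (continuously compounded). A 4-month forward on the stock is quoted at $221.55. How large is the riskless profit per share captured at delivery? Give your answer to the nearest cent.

PV(dividends) I = 3.91·e^(−0.0931·2/12) + 5.29·e^(−0.0931·3/12) = 9.0181
Fair forward F* = (S − I)·e^(rT) = (217.21 − 9.0181)·e^0.031033 = 208.1919 × 1.031520 = 214.7541
Market $221.55 > fair 214.7541: forward overpriced → cash-and-carry (borrow at r, buy the stock and collect the dividends, short the forward).
Profit at T = |F_mkt − F*| = |221.55 − 214.7541| = $6.80 per share

$6.80 per share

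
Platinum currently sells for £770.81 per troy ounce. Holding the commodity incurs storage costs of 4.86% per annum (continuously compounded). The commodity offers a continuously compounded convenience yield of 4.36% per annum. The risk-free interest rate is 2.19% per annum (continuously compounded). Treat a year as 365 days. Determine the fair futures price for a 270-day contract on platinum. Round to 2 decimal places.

Net carry = r + u − y = 0.0219 + 0.0486 − 0.0436 = 0.0269
F = S·e^((r+u−y)T) = 770.81 · e^(0.0269 × 270/365) = 770.81 · e^0.019899
= 770.81 × 1.020098 = £786.30 per troy ounce

£786.30 per troy ounce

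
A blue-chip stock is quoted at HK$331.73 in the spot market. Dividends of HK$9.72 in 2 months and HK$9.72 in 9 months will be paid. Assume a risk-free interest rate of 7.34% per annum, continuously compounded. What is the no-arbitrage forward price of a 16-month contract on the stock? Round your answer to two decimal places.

PV(dividends) I = 9.72·e^(−0.0734·2/12) + 9.72·e^(−0.0734·9/12)
I = 9.6018 + 9.1994 = 18.8012
F = (S − I)·e^(rT) = (331.73 − 18.8012) · e^(0.0734·16/12)
= 312.9288 · e^0.097867 = 312.9288 × 1.102816 = HK$345.10

HK$345.10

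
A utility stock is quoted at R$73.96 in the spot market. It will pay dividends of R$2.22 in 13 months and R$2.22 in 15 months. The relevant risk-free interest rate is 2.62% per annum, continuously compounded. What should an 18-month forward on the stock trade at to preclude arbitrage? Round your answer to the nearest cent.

PV(dividends) I = 2.22·e^(−0.0262·13/12) + 2.22·e^(−0.0262·15/12)
I = 2.1579 + 2.1485 = 4.3064
F = (S − I)·e^(rT) = (73.96 − 4.3064) · e^(0.0262·18/12)
= 69.6536 · e^0.039300 = 69.6536 × 1.040082 = R$72.45

R$72.45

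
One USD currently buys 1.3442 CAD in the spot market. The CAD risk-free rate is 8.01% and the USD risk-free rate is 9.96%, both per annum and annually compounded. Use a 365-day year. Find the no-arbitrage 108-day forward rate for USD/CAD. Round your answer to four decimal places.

1.3371

By covered interest parity, F = S · (1+r_CAD)^T / (1+r_USD)^T
= 1.3442 × 1.023061 / 1.028492 = 1.3442 × 0.994719
F = 1.3371 CAD per USD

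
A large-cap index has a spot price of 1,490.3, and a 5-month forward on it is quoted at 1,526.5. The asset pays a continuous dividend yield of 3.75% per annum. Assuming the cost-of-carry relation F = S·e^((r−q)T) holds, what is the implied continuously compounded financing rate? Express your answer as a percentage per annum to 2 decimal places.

From F = S·e^((r−q)T): (r − q) = ln(F/S)/T
ln(1526.5/1490.3) = ln(1.024290) = 0.024000
(r − q) = 0.024000 / (5/12) = 0.057600
r = ln(F/S)/T + q = 0.057600 + 0.0375 = 0.095100
r = 9.51%

9.51%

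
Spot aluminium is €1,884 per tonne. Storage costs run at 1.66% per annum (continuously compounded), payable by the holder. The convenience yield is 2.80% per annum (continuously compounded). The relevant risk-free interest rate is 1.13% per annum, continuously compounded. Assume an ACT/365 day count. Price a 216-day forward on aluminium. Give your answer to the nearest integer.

Net carry = r + u − y = 0.0113 + 0.0166 − 0.0280 = -0.0001
F = S·e^((r+u−y)T) = 1884 · e^(-0.0001 × 216/365) = 1884 · e^-0.000059
= 1884 × 0.999941 = €1,884 per tonne

€1,884 per tonne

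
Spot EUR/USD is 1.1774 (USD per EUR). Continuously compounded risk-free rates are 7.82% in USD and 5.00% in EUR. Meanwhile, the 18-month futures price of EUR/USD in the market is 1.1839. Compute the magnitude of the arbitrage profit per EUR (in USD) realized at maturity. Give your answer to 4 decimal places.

0.0444 per EUR (in USD)

Fair futures: F* = S·e^(carry·T), with carry = (r_USD − r_EUR) = 0.0782 − 0.0500 = 0.0282
F* = 1.1774 · e^(0.0282 × 18/12) = 1.1774 · e^0.042300 = 1.1774 × 1.043207 = 1.2283
Market 1.1839 < fair 1.2283: forward underpriced → reverse cash-and-carry (short spot, go long the forward).
At maturity, profit = |F_mkt − F*| = |1.1839 − 1.2283| = 0.0444 per EUR (in USD)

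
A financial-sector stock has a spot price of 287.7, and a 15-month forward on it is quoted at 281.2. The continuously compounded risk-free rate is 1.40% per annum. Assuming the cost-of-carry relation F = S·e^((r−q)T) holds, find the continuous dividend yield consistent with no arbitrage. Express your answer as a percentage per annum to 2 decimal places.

From F = S·e^((r−q)T): (r − q) = ln(F/S)/T
ln(281.2/287.7) = ln(0.977407) = -0.022852
(r − q) = -0.022852 / (15/12) = -0.018282
q = r − ln(F/S)/T = 0.0140 + 0.018282 = 0.032282
q = 3.23%

3.23%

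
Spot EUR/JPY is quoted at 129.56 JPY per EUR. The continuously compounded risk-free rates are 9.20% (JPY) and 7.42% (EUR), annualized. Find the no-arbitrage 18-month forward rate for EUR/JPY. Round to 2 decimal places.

133.07

F = S·e^((r_JPY − r_EUR)T) = 129.56 · e^((0.0920 − 0.0742) × 18/12)
= 129.56 · e^0.026700 = 129.56 × 1.027060
F = 133.07 JPY per EUR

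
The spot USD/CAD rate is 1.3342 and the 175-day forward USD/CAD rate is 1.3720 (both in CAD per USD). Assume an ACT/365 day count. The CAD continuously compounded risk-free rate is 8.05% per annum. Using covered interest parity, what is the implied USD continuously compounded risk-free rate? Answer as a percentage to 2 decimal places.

F = S·e^((r_CAD − r_USD)T) ⇒ r_USD = r_CAD − ln(F/S)/T
ln(1.3720/1.3342) = 0.027938; /(175/365) = 0.058271
r_USD = 0.0805 − 0.058271 = 0.022229
r_USD = 2.22%

2.22%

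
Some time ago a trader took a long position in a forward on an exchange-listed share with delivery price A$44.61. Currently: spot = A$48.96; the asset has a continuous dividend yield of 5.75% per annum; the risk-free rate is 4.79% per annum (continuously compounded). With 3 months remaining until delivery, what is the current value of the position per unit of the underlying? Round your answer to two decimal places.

Current fair forward for the remaining 3 months: F = S·e^((r − q)·T), (r − q) = 0.0479 − 0.0575 = -0.0096
F = 48.96 · e^(-0.0096 × 3/12) = 48.96 × 0.997603 = 48.8426
Value of long forward = (F − K)·e^(−rT) = (48.8426 − 44.61) · e^(−0.0479·3/12)
= 4.2326 × 0.988096 = 4.18

A$4.18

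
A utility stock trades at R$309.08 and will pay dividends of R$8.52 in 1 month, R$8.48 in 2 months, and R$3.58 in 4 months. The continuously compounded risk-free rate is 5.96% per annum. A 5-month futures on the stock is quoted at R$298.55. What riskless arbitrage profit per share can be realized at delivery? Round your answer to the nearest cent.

R$2.59 per share

PV(dividends) I = 8.52·e^(−0.0596·1/12) + 8.48·e^(−0.0596·2/12) + 3.58·e^(−0.0596·4/12) = 20.3836
Fair futures F* = (S − I)·e^(rT) = (309.08 − 20.3836)·e^0.024833 = 288.6964 × 1.025144 = 295.9554
Market R$298.55 > fair 295.9554: forward overpriced → cash-and-carry (borrow at r, buy the stock and collect the dividends, short the forward).
Profit at T = |F_mkt − F*| = |298.55 − 295.9554| = R$2.59 per share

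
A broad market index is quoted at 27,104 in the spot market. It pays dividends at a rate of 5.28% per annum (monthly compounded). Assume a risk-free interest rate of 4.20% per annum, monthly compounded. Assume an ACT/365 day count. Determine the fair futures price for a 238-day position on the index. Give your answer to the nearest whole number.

26,915

F = S · (1+r/12)^(12T) / (1+q/12)^(12T)
= 27104 × 1.027716 / 1.034950 = 27104 × 0.993010
F = 26,915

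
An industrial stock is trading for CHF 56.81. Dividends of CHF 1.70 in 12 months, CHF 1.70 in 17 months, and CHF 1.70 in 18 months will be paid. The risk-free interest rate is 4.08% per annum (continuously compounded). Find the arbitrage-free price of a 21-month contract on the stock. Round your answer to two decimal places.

PV(dividends) I = 1.70·e^(−0.0408·12/12) + 1.70·e^(−0.0408·17/12) + 1.70·e^(−0.0408·18/12)
I = 1.6320 + 1.6045 + 1.5991 = 4.8356
F = (S − I)·e^(rT) = (56.81 − 4.8356) · e^(0.0408·21/12)
= 51.9744 · e^0.071400 = 51.9744 × 1.074011 = CHF 55.82

CHF 55.82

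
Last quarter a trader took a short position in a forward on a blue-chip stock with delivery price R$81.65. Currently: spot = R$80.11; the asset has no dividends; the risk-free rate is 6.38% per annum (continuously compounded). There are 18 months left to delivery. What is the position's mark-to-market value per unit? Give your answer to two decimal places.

Current fair forward for the remaining 18 months: F = S·e^(r·T), r = 0.0638
F = 80.11 · e^(0.0638 × 18/12) = 80.11 × 1.100429 = 88.1554
Value of long forward = (F − K)·e^(−rT) = (88.1554 − 81.65) · e^(−0.0638·18/12)
= 6.5054 × 0.908737 = 5.91
Short position value = −(long value) = -R$5.91

-R$5.91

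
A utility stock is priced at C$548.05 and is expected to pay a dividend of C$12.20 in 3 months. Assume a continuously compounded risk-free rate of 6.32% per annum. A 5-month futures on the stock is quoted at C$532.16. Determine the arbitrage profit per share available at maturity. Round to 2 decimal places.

C$18.18 per share

PV(dividends) I = 12.20·e^(−0.0632·3/12) = 12.0088
Fair futures F* = (S − I)·e^(rT) = (548.05 − 12.0088)·e^0.026333 = 536.0412 × 1.026683 = 550.3444
Market C$532.16 < fair 550.3444: forward underpriced → reverse cash-and-carry (short the stock, invest proceeds at r, pay the dividends, go long the forward).
Profit at T = |F_mkt − F*| = |532.16 − 550.3444| = C$18.18 per share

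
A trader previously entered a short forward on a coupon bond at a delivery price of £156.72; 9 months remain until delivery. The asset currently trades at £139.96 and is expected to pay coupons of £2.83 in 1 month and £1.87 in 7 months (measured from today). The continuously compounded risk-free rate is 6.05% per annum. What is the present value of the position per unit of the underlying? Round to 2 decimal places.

£14.43

PV(remaining coupons) I = 2.83·e^(−0.0605·1/12) + 1.87·e^(−0.0605·7/12) = 4.6209
Current forward F = (S − I)·e^(rT) = (139.96 − 4.6209)·e^(0.0605·9/12) = 135.3391 × 1.046420 = 141.6215
Value (long) = (F − K)·e^(−rT) = (141.6215 − 156.72) × 0.955639 = -14.4287
Short position value = −(long value) = £14.43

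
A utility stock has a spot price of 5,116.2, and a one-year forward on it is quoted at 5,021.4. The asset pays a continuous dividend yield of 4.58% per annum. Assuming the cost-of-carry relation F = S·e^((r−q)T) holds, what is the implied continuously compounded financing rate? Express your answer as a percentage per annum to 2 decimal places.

From F = S·e^((r−q)T): (r − q) = ln(F/S)/T
ln(5021.4/5116.2) = ln(0.981471) = -0.018703
(r − q) = -0.018703 / (12/12) = -0.018703
r = ln(F/S)/T + q = -0.018703 + 0.0458 = 0.027097
r = 2.71%

2.71%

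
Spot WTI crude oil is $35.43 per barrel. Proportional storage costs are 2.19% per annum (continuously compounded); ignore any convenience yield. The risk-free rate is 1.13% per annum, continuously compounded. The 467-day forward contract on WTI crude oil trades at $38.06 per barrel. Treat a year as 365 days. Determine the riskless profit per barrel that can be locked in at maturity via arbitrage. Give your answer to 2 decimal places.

Fair forward: F* = S·e^(carry·T), with carry = (r + u) = 0.0113 + 0.0219 = 0.0332
F* = 35.43 · e^(0.0332 × 467/365) = 35.43 · e^0.042478 = 35.43 × 1.043393 = $36.9674
Market $38.06 > fair $36.9674: forward overpriced → cash-and-carry (buy spot, short the forward).
At maturity, profit = |F_mkt − F*| = |38.06 − 36.9674| = $1.09 per barrel

$1.09 per barrel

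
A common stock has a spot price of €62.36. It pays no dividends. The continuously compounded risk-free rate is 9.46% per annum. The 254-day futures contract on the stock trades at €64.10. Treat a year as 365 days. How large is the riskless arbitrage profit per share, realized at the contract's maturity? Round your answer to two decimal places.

Fair futures: F* = S·e^(carry·T), with carry = r = 0.0946
F* = 62.36 · e^(0.0946 × 254/365) = 62.36 · e^0.065831 = 62.36 × 1.068046 = €66.6033
Market €64.10 < fair €66.6033: forward underpriced → reverse cash-and-carry (short spot, go long the forward).
At maturity, profit = |F_mkt − F*| = |64.10 − 66.6033| = €2.50 per share

€2.50 per share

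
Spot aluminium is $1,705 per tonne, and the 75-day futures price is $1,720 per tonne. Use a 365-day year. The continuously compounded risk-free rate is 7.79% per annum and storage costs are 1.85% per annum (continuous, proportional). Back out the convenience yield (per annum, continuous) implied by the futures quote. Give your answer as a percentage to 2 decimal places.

5.38%

F = S·e^((r+u−y)T) ⇒ (r+u−y) = ln(F/S)/T
ln(1720/1705) = 0.008759; /T ⇒ 0.042627
y = r + u − ln(F/S)/T = 0.0779 + 0.0185 − 0.042627 = 0.053773
y = 5.38%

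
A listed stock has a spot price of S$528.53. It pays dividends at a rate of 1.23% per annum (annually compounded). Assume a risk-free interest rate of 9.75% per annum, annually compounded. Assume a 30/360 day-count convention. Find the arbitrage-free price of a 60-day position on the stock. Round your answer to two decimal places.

F = S · (1+r)^T / (1+q)^T
= 528.53 × 1.015627 / 1.002040 = 528.53 × 1.013559
F = S$535.70

S$535.70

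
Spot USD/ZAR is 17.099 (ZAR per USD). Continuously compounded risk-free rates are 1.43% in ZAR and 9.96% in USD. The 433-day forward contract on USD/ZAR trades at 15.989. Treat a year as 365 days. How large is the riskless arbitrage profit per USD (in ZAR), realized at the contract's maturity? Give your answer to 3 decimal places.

0.536 per USD (in ZAR)

Fair forward: F* = S·e^(carry·T), with carry = (r_ZAR − r_USD) = 0.0143 − 0.0996 = -0.0853
F* = 17.099 · e^(-0.0853 × 433/365) = 17.099 · e^-0.101192 = 17.099 × 0.903759 = 15.4534
Market 15.989 > fair 15.4534: forward overpriced → cash-and-carry (buy spot, short the forward).
At maturity, profit = |F_mkt − F*| = |15.989 − 15.4534| = 0.536 per USD (in ZAR)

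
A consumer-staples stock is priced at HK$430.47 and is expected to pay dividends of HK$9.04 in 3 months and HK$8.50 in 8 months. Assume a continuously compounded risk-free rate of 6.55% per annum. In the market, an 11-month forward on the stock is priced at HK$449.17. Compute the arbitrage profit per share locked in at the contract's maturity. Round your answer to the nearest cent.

PV(dividends) I = 9.04·e^(−0.0655·3/12) + 8.50·e^(−0.0655·8/12) = 17.0300
Fair forward F* = (S − I)·e^(rT) = (430.47 − 17.0300)·e^0.060042 = 413.4400 × 1.061881 = 439.0241
Market HK$449.17 > fair 439.0241: forward overpriced → cash-and-carry (borrow at r, buy the stock and collect the dividends, short the forward).
Profit at T = |F_mkt − F*| = |449.17 − 439.0241| = HK$10.15 per share

HK$10.15 per share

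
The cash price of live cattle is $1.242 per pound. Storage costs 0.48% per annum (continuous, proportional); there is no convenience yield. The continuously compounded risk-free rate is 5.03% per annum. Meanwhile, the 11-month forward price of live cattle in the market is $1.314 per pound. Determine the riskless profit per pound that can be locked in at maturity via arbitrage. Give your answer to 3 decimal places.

$0.008 per pound

Fair forward: F* = S·e^(carry·T), with carry = (r + u) = 0.0503 + 0.0048 = 0.0551
F* = 1.242 · e^(0.0551 × 11/12) = 1.242 · e^0.050508 = 1.242 × 1.051805 = $1.3063
Market $1.314 > fair $1.3063: forward overpriced → cash-and-carry (buy spot, short the forward).
At maturity, profit = |F_mkt − F*| = |1.314 − 1.3063| = $0.008 per pound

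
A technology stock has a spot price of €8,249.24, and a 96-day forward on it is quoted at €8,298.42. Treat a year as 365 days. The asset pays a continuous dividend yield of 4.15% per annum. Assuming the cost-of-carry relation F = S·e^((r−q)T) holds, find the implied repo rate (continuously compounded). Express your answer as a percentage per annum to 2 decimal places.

6.41%

From F = S·e^((r−q)T): (r − q) = ln(F/S)/T
ln(8298.42/8249.24) = ln(1.005962) = 0.005944
(r − q) = 0.005944 / (96/365) = 0.022600
r = ln(F/S)/T + q = 0.022600 + 0.0415 = 0.064100
r = 6.41%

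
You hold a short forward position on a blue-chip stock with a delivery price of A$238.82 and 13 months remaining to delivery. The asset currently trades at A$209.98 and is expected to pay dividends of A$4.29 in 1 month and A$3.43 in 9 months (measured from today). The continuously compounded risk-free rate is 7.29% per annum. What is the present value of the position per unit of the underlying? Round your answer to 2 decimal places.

A$18.22

PV(remaining dividends) I = 4.29·e^(−0.0729·1/12) + 3.43·e^(−0.0729·9/12) = 7.5115
Current forward F = (S − I)·e^(rT) = (209.98 − 7.5115)·e^(0.0729·13/12) = 202.4685 × 1.082177 = 219.1068
Value (long) = (F − K)·e^(−rT) = (219.1068 − 238.82) × 0.924063 = -18.2162
Short position value = −(long value) = A$18.22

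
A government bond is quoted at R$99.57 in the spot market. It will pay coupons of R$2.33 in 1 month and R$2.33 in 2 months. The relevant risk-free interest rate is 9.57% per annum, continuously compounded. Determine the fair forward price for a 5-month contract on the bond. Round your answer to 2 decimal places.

PV(coupons) I = 2.33·e^(−0.0957·1/12) + 2.33·e^(−0.0957·2/12)
I = 2.3115 + 2.2931 = 4.6046
F = (S − I)·e^(rT) = (99.57 − 4.6046) · e^(0.0957·5/12)
= 94.9654 · e^0.039875 = 94.9654 × 1.040681 = R$98.83

R$98.83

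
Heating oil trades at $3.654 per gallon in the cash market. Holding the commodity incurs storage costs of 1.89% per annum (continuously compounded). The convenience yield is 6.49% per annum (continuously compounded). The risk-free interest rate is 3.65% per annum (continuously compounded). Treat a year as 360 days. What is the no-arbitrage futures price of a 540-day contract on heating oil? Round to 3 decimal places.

Net carry = r + u − y = 0.0365 + 0.0189 − 0.0649 = -0.0095
F = S·e^((r+u−y)T) = 3.654 · e^(-0.0095 × 540/360) = 3.654 · e^-0.014250
= 3.654 × 0.985851 = $3.602 per gallon

$3.602 per gallon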